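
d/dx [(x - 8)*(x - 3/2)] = 2*x - 19/2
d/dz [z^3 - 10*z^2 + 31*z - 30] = 3*z^2 - 20*z + 31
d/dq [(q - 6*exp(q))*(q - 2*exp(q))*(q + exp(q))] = -7*q^2*exp(q) + 3*q^2 + 8*q*exp(2*q) - 14*q*exp(q) + 36*exp(3*q) + 4*exp(2*q)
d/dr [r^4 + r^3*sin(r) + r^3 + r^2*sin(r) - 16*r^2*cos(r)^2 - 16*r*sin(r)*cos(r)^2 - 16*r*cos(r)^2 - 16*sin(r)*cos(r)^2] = r^3*cos(r) + 4*r^3 + 3*r^2*sin(r) + 16*r^2*sin(2*r) + r^2*cos(r) + 3*r^2 + 2*r*sin(r) - 4*r*cos(r) - 12*r*cos(3*r) - 16*sqrt(2)*r*cos(2*r + pi/4) - 16*r + 12*sin(r) - 4*sin(3*r) - 16*sqrt(2)*sin(r + pi/4) + 12*cos(r) - 8*cos(2*r) - 12*cos(3*r) - 8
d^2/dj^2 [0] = 0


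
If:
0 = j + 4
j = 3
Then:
No Solution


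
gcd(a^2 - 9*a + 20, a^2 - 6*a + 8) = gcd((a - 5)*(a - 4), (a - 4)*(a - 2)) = a - 4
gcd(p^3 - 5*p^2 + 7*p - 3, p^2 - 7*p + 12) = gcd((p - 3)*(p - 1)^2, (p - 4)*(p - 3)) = p - 3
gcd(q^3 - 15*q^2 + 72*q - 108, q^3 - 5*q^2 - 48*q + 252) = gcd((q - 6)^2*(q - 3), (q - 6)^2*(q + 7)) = q^2 - 12*q + 36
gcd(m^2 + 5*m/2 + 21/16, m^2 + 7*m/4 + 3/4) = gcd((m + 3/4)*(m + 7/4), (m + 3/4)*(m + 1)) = m + 3/4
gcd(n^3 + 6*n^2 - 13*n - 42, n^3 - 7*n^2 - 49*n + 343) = n + 7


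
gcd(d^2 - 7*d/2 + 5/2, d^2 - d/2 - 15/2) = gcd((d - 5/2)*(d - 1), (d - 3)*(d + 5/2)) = 1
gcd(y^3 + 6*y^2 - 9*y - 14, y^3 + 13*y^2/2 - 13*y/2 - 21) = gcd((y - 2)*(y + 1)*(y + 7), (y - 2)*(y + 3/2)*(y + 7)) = y^2 + 5*y - 14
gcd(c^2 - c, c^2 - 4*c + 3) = c - 1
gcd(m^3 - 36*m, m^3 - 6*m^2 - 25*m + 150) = m - 6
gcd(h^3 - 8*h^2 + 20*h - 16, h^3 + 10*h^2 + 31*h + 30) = 1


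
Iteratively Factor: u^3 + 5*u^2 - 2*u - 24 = (u + 4)*(u^2 + u - 6) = (u + 3)*(u + 4)*(u - 2)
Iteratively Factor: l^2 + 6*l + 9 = (l + 3)*(l + 3)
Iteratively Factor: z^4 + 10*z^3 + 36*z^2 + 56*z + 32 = (z + 2)*(z^3 + 8*z^2 + 20*z + 16) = (z + 2)^2*(z^2 + 6*z + 8) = (z + 2)^2*(z + 4)*(z + 2)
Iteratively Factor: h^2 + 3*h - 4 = (h + 4)*(h - 1)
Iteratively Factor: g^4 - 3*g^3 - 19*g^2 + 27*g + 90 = (g + 2)*(g^3 - 5*g^2 - 9*g + 45) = (g - 3)*(g + 2)*(g^2 - 2*g - 15) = (g - 5)*(g - 3)*(g + 2)*(g + 3)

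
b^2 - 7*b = b*(b - 7)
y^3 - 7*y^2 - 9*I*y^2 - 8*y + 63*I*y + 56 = (y - 7)*(y - 8*I)*(y - I)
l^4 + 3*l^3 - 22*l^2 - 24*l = l*(l - 4)*(l + 1)*(l + 6)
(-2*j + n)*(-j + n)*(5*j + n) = 10*j^3 - 13*j^2*n + 2*j*n^2 + n^3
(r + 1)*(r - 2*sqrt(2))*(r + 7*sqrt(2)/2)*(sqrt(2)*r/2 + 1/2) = sqrt(2)*r^4/2 + sqrt(2)*r^3/2 + 2*r^3 - 25*sqrt(2)*r^2/4 + 2*r^2 - 25*sqrt(2)*r/4 - 7*r - 7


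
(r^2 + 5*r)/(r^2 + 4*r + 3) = r*(r + 5)/(r^2 + 4*r + 3)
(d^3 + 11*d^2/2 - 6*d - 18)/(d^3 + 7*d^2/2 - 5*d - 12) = (d + 6)/(d + 4)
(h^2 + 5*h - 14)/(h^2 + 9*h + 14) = (h - 2)/(h + 2)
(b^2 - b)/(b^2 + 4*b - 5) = b/(b + 5)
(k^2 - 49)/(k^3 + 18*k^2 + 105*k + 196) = (k - 7)/(k^2 + 11*k + 28)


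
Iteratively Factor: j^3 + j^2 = (j)*(j^2 + j) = j^2*(j + 1)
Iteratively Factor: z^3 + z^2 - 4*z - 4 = (z + 1)*(z^2 - 4) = (z - 2)*(z + 1)*(z + 2)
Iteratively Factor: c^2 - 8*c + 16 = (c - 4)*(c - 4)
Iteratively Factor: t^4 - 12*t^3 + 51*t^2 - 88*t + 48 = (t - 3)*(t^3 - 9*t^2 + 24*t - 16) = (t - 4)*(t - 3)*(t^2 - 5*t + 4) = (t - 4)^2*(t - 3)*(t - 1)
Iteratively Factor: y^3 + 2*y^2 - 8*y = (y + 4)*(y^2 - 2*y) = y*(y + 4)*(y - 2)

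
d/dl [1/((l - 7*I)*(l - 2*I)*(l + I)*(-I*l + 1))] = (-4*I*l^2 - 25*l + 19*I)/(l^7 - 15*I*l^6 - 58*l^5 - 22*I*l^4 - 251*l^3 - 59*I*l^2 - 336*l - 196*I)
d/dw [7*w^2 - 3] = 14*w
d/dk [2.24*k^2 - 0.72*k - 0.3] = 4.48*k - 0.72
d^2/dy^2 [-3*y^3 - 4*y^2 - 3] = -18*y - 8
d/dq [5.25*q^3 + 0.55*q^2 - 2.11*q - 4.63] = 15.75*q^2 + 1.1*q - 2.11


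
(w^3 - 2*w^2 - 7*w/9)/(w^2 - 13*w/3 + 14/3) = w*(3*w + 1)/(3*(w - 2))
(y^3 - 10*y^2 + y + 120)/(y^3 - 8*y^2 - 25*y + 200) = (y + 3)/(y + 5)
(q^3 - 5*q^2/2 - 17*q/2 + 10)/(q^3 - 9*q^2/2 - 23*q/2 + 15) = (q - 4)/(q - 6)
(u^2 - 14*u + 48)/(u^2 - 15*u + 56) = (u - 6)/(u - 7)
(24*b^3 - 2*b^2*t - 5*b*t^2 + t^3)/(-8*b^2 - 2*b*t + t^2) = -3*b + t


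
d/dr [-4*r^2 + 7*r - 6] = 7 - 8*r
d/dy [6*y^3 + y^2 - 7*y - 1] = 18*y^2 + 2*y - 7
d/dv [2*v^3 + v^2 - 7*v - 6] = 6*v^2 + 2*v - 7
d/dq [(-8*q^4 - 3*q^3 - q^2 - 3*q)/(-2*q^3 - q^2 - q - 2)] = (16*q^6 + 16*q^5 + 25*q^4 + 58*q^3 + 16*q^2 + 4*q + 6)/(4*q^6 + 4*q^5 + 5*q^4 + 10*q^3 + 5*q^2 + 4*q + 4)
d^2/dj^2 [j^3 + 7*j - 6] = 6*j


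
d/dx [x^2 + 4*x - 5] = 2*x + 4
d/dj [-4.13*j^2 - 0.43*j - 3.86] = -8.26*j - 0.43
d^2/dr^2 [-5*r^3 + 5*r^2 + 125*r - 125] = 10 - 30*r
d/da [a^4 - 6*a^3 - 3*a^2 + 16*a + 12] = 4*a^3 - 18*a^2 - 6*a + 16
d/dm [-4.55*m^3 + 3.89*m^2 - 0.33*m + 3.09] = -13.65*m^2 + 7.78*m - 0.33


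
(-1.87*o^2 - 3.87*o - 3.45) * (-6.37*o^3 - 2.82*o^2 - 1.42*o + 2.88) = 11.9119*o^5 + 29.9253*o^4 + 35.5453*o^3 + 9.8388*o^2 - 6.2466*o - 9.936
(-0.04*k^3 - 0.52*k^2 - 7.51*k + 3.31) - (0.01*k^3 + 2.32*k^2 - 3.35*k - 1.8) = -0.05*k^3 - 2.84*k^2 - 4.16*k + 5.11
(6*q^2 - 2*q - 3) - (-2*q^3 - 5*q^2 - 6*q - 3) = 2*q^3 + 11*q^2 + 4*q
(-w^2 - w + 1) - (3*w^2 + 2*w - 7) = -4*w^2 - 3*w + 8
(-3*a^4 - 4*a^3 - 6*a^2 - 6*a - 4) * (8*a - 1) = -24*a^5 - 29*a^4 - 44*a^3 - 42*a^2 - 26*a + 4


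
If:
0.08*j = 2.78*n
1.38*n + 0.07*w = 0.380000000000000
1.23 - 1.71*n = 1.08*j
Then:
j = 1.09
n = 0.03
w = 4.81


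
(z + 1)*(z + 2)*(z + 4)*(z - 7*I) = z^4 + 7*z^3 - 7*I*z^3 + 14*z^2 - 49*I*z^2 + 8*z - 98*I*z - 56*I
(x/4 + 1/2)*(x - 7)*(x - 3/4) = x^3/4 - 23*x^2/16 - 41*x/16 + 21/8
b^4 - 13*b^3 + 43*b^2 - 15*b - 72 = (b - 8)*(b - 3)^2*(b + 1)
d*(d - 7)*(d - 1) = d^3 - 8*d^2 + 7*d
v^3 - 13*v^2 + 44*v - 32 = (v - 8)*(v - 4)*(v - 1)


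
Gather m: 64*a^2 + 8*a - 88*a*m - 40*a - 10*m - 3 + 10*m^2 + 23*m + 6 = 64*a^2 - 32*a + 10*m^2 + m*(13 - 88*a) + 3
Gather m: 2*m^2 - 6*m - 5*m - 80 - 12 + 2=2*m^2 - 11*m - 90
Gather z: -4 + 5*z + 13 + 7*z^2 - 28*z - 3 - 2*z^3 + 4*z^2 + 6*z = -2*z^3 + 11*z^2 - 17*z + 6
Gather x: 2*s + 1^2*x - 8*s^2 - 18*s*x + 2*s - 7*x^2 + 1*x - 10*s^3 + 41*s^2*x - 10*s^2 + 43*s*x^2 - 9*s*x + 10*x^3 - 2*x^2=-10*s^3 - 18*s^2 + 4*s + 10*x^3 + x^2*(43*s - 9) + x*(41*s^2 - 27*s + 2)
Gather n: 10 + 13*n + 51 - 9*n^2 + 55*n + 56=-9*n^2 + 68*n + 117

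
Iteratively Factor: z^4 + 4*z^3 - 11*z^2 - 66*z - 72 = (z - 4)*(z^3 + 8*z^2 + 21*z + 18) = (z - 4)*(z + 2)*(z^2 + 6*z + 9) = (z - 4)*(z + 2)*(z + 3)*(z + 3)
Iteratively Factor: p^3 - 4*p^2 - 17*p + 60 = (p - 3)*(p^2 - p - 20) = (p - 3)*(p + 4)*(p - 5)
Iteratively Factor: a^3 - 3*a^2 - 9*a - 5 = (a + 1)*(a^2 - 4*a - 5) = (a - 5)*(a + 1)*(a + 1)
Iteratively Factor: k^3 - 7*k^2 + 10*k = (k - 5)*(k^2 - 2*k) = (k - 5)*(k - 2)*(k)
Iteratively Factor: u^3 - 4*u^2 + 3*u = (u)*(u^2 - 4*u + 3) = u*(u - 1)*(u - 3)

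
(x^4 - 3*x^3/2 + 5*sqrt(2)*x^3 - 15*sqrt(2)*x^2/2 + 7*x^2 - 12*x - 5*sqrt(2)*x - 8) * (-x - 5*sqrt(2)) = -x^5 - 10*sqrt(2)*x^4 + 3*x^4/2 - 57*x^3 + 15*sqrt(2)*x^3 - 30*sqrt(2)*x^2 + 87*x^2 + 58*x + 60*sqrt(2)*x + 40*sqrt(2)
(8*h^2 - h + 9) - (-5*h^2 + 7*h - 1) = 13*h^2 - 8*h + 10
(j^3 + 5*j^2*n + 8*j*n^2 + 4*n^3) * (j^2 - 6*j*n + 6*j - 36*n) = j^5 - j^4*n + 6*j^4 - 22*j^3*n^2 - 6*j^3*n - 44*j^2*n^3 - 132*j^2*n^2 - 24*j*n^4 - 264*j*n^3 - 144*n^4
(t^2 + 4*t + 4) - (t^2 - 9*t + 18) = 13*t - 14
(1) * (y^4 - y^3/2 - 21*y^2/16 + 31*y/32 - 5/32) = y^4 - y^3/2 - 21*y^2/16 + 31*y/32 - 5/32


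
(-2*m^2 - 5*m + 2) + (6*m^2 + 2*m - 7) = 4*m^2 - 3*m - 5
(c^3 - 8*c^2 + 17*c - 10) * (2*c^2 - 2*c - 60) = 2*c^5 - 18*c^4 - 10*c^3 + 426*c^2 - 1000*c + 600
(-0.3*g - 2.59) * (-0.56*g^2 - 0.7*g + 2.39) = 0.168*g^3 + 1.6604*g^2 + 1.096*g - 6.1901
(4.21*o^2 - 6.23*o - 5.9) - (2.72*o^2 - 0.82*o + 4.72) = 1.49*o^2 - 5.41*o - 10.62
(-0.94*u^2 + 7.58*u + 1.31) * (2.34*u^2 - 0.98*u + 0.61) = -2.1996*u^4 + 18.6584*u^3 - 4.9364*u^2 + 3.34*u + 0.7991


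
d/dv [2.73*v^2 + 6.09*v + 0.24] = 5.46*v + 6.09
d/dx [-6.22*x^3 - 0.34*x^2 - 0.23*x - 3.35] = -18.66*x^2 - 0.68*x - 0.23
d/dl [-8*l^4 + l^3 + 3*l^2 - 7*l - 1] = -32*l^3 + 3*l^2 + 6*l - 7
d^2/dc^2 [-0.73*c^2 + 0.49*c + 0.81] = -1.46000000000000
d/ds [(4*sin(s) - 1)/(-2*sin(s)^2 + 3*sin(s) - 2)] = (8*sin(s)^2 - 4*sin(s) - 5)*cos(s)/(-3*sin(s) - cos(2*s) + 3)^2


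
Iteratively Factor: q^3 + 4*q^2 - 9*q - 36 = (q + 4)*(q^2 - 9) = (q + 3)*(q + 4)*(q - 3)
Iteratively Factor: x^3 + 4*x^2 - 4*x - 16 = (x + 4)*(x^2 - 4) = (x - 2)*(x + 4)*(x + 2)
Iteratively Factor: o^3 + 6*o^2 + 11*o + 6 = (o + 1)*(o^2 + 5*o + 6) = (o + 1)*(o + 2)*(o + 3)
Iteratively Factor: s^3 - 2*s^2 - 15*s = (s - 5)*(s^2 + 3*s) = (s - 5)*(s + 3)*(s)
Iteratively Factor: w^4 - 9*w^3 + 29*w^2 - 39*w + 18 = (w - 1)*(w^3 - 8*w^2 + 21*w - 18) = (w - 2)*(w - 1)*(w^2 - 6*w + 9) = (w - 3)*(w - 2)*(w - 1)*(w - 3)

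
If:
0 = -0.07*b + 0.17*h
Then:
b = 2.42857142857143*h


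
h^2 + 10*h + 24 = (h + 4)*(h + 6)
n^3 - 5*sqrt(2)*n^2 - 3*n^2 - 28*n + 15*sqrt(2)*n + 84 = (n - 3)*(n - 7*sqrt(2))*(n + 2*sqrt(2))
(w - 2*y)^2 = w^2 - 4*w*y + 4*y^2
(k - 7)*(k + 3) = k^2 - 4*k - 21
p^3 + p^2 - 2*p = p*(p - 1)*(p + 2)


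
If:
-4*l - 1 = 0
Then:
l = -1/4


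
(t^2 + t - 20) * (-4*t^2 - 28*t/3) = -4*t^4 - 40*t^3/3 + 212*t^2/3 + 560*t/3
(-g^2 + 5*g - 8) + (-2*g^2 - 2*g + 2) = -3*g^2 + 3*g - 6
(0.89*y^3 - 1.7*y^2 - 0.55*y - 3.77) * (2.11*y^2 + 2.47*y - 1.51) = 1.8779*y^5 - 1.3887*y^4 - 6.7034*y^3 - 6.7462*y^2 - 8.4814*y + 5.6927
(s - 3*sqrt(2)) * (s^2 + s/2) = s^3 - 3*sqrt(2)*s^2 + s^2/2 - 3*sqrt(2)*s/2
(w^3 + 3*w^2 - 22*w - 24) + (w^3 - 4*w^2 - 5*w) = 2*w^3 - w^2 - 27*w - 24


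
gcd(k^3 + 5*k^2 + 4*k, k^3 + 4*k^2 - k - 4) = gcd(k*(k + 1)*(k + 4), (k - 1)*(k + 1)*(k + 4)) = k^2 + 5*k + 4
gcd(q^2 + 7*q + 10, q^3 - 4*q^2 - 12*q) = q + 2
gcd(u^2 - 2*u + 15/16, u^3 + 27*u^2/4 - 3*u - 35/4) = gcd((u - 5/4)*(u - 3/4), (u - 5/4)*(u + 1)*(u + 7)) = u - 5/4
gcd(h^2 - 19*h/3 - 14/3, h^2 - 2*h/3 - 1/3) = 1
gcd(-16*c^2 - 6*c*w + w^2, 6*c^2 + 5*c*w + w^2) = 2*c + w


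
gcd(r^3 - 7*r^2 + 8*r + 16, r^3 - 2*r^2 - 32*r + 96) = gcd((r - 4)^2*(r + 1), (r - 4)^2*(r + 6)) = r^2 - 8*r + 16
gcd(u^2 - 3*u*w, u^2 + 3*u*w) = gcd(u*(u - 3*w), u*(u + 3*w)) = u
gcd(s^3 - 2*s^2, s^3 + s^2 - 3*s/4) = s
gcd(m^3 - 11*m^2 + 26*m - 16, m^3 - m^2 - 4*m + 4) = m^2 - 3*m + 2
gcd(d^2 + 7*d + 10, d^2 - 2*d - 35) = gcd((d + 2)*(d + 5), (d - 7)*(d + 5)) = d + 5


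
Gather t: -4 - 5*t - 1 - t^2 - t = -t^2 - 6*t - 5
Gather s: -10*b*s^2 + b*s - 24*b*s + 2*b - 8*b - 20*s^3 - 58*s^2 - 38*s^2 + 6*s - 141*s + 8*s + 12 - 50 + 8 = -6*b - 20*s^3 + s^2*(-10*b - 96) + s*(-23*b - 127) - 30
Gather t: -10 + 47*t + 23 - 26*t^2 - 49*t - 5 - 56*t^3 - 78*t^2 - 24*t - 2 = -56*t^3 - 104*t^2 - 26*t + 6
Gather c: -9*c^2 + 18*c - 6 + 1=-9*c^2 + 18*c - 5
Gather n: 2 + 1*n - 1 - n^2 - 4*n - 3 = -n^2 - 3*n - 2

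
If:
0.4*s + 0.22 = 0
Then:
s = -0.55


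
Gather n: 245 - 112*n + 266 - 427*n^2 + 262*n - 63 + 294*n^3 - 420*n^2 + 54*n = 294*n^3 - 847*n^2 + 204*n + 448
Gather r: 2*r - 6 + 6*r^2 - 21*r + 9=6*r^2 - 19*r + 3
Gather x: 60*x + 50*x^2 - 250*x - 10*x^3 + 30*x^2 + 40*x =-10*x^3 + 80*x^2 - 150*x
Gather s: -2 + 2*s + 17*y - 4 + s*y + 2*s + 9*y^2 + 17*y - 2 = s*(y + 4) + 9*y^2 + 34*y - 8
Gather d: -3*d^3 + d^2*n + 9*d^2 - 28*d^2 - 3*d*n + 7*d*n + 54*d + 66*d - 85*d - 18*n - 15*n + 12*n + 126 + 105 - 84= -3*d^3 + d^2*(n - 19) + d*(4*n + 35) - 21*n + 147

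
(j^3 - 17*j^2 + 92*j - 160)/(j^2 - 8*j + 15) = (j^2 - 12*j + 32)/(j - 3)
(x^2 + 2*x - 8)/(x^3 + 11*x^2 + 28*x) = (x - 2)/(x*(x + 7))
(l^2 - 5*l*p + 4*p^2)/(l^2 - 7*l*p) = (l^2 - 5*l*p + 4*p^2)/(l*(l - 7*p))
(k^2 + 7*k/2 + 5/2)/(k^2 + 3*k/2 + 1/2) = (2*k + 5)/(2*k + 1)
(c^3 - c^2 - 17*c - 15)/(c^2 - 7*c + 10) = (c^2 + 4*c + 3)/(c - 2)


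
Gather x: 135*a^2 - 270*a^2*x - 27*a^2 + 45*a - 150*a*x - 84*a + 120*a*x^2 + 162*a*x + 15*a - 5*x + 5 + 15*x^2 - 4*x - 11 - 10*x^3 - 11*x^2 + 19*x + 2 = 108*a^2 - 24*a - 10*x^3 + x^2*(120*a + 4) + x*(-270*a^2 + 12*a + 10) - 4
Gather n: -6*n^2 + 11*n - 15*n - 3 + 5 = -6*n^2 - 4*n + 2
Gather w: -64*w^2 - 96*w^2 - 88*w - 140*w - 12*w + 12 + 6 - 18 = -160*w^2 - 240*w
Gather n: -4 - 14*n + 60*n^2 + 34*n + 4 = 60*n^2 + 20*n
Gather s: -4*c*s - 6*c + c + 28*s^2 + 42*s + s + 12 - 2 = -5*c + 28*s^2 + s*(43 - 4*c) + 10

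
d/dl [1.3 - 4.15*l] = -4.15000000000000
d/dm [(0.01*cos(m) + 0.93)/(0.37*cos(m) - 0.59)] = 0.35*sin(m)/(0.37*cos(m) - 0.59)^2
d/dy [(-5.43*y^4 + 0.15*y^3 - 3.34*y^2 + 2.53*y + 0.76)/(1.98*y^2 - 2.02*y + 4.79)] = (-21.5028*y^5 + 33.2028*y^4 - 104.6448*y^3 + 3.8929*y^2 - 35.0068*y + 13.6539)/(3.9204*y^4 - 7.9992*y^3 + 23.0488*y^2 - 19.3516*y + 22.9441)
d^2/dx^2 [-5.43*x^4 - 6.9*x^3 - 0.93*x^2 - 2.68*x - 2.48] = -65.16*x^2 - 41.4*x - 1.86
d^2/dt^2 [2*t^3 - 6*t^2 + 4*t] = 12*t - 12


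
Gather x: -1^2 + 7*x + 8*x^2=8*x^2 + 7*x - 1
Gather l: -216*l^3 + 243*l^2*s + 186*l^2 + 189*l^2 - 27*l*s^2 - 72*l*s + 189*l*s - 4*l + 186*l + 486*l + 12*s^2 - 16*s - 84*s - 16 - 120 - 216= -216*l^3 + l^2*(243*s + 375) + l*(-27*s^2 + 117*s + 668) + 12*s^2 - 100*s - 352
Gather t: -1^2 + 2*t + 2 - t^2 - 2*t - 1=-t^2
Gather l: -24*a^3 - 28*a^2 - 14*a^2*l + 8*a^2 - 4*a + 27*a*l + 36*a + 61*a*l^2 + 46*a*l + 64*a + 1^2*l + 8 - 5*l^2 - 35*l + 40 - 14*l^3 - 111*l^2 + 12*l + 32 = -24*a^3 - 20*a^2 + 96*a - 14*l^3 + l^2*(61*a - 116) + l*(-14*a^2 + 73*a - 22) + 80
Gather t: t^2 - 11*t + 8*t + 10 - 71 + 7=t^2 - 3*t - 54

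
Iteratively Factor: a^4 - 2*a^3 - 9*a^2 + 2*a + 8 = (a + 2)*(a^3 - 4*a^2 - a + 4) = (a + 1)*(a + 2)*(a^2 - 5*a + 4) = (a - 1)*(a + 1)*(a + 2)*(a - 4)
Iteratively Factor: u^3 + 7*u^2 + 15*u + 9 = (u + 3)*(u^2 + 4*u + 3) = (u + 3)^2*(u + 1)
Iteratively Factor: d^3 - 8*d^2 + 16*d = (d - 4)*(d^2 - 4*d) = d*(d - 4)*(d - 4)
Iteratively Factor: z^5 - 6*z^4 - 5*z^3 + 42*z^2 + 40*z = (z)*(z^4 - 6*z^3 - 5*z^2 + 42*z + 40) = z*(z + 1)*(z^3 - 7*z^2 + 2*z + 40) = z*(z - 4)*(z + 1)*(z^2 - 3*z - 10) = z*(z - 4)*(z + 1)*(z + 2)*(z - 5)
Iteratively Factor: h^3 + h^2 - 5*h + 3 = (h - 1)*(h^2 + 2*h - 3) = (h - 1)^2*(h + 3)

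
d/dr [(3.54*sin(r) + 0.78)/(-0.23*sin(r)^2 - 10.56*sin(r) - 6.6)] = (0.8142*sin(r)^2 + 0.358800000000002*sin(r) - 15.1272)*cos(r)/(0.0529*sin(r)^4 + 4.8576*sin(r)^3 + 114.5496*sin(r)^2 + 139.392*sin(r) + 43.56)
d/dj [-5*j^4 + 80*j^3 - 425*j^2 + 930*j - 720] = -20*j^3 + 240*j^2 - 850*j + 930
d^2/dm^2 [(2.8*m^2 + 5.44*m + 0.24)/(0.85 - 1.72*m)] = -21.372592/(5.088448*m^3 - 7.54392*m^2 + 3.7281*m - 0.614125)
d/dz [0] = 0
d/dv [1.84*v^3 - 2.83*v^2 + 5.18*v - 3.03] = 5.52*v^2 - 5.66*v + 5.18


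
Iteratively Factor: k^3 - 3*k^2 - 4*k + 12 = (k - 3)*(k^2 - 4) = (k - 3)*(k - 2)*(k + 2)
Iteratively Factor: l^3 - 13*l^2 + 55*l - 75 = (l - 5)*(l^2 - 8*l + 15) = (l - 5)^2*(l - 3)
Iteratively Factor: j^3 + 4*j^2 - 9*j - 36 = (j + 4)*(j^2 - 9) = (j - 3)*(j + 4)*(j + 3)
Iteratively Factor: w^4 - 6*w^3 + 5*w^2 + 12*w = (w - 4)*(w^3 - 2*w^2 - 3*w) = (w - 4)*(w - 3)*(w^2 + w) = (w - 4)*(w - 3)*(w + 1)*(w)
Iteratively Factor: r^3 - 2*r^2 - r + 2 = (r - 2)*(r^2 - 1) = (r - 2)*(r - 1)*(r + 1)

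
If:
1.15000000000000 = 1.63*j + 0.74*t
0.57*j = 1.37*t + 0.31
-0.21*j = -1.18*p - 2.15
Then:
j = 0.68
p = -1.70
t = 0.06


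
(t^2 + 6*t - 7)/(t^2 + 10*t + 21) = (t - 1)/(t + 3)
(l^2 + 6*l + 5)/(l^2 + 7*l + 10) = (l + 1)/(l + 2)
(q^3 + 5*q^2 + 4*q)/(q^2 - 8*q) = (q^2 + 5*q + 4)/(q - 8)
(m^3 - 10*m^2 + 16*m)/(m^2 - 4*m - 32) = m*(m - 2)/(m + 4)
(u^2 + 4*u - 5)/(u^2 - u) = (u + 5)/u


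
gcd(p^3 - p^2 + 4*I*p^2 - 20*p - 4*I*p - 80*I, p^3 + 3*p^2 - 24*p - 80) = p^2 - p - 20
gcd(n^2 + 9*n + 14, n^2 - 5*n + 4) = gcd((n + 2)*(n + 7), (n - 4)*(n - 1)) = 1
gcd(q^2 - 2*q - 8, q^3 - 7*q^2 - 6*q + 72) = q - 4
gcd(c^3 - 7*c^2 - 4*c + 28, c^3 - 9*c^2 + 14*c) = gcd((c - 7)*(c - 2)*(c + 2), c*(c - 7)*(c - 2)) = c^2 - 9*c + 14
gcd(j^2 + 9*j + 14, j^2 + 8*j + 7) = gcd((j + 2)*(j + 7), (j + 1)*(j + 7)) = j + 7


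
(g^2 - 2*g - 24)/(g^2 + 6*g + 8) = (g - 6)/(g + 2)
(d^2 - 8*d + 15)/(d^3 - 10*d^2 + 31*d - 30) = 1/(d - 2)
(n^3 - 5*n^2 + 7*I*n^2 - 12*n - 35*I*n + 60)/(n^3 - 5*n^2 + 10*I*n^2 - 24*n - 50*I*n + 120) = (n + 3*I)/(n + 6*I)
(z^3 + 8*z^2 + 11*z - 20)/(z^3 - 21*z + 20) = (z + 4)/(z - 4)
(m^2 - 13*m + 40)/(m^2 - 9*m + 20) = (m - 8)/(m - 4)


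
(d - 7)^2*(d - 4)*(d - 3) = d^4 - 21*d^3 + 159*d^2 - 511*d + 588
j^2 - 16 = (j - 4)*(j + 4)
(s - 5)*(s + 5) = s^2 - 25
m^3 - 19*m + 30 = (m - 3)*(m - 2)*(m + 5)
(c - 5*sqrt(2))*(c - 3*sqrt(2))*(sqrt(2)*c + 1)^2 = 2*c^4 - 14*sqrt(2)*c^3 + 29*c^2 + 52*sqrt(2)*c + 30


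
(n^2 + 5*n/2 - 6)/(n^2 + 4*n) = (n - 3/2)/n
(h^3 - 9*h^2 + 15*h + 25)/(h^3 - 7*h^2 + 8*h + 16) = (h^2 - 10*h + 25)/(h^2 - 8*h + 16)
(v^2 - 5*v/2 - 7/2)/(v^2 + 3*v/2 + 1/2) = (2*v - 7)/(2*v + 1)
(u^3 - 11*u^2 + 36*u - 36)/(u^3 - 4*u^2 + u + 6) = (u - 6)/(u + 1)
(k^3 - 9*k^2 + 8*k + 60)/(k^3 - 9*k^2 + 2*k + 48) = (k^2 - 11*k + 30)/(k^2 - 11*k + 24)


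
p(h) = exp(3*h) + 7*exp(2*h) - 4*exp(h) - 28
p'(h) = 3*exp(3*h) + 14*exp(2*h) - 4*exp(h)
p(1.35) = 118.13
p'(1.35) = 365.08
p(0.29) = -18.46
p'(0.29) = 26.82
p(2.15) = 1086.26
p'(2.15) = 2895.56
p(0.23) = -19.95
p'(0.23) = 23.12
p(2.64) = 4042.31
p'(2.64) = 10948.44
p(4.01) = 188751.07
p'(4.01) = 545490.13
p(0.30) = -18.19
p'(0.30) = 27.49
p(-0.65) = -28.04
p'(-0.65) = 2.15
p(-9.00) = -28.00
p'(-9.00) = 0.00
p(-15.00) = -28.00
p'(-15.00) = 0.00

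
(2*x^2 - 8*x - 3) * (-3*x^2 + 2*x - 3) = -6*x^4 + 28*x^3 - 13*x^2 + 18*x + 9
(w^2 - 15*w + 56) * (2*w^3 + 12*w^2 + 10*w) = 2*w^5 - 18*w^4 - 58*w^3 + 522*w^2 + 560*w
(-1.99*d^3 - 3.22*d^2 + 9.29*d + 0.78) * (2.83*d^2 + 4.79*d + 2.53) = -5.6317*d^5 - 18.6447*d^4 + 5.83219999999999*d^3 + 38.5599*d^2 + 27.2399*d + 1.9734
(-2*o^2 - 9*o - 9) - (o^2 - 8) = -3*o^2 - 9*o - 1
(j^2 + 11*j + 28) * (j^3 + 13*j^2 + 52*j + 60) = j^5 + 24*j^4 + 223*j^3 + 996*j^2 + 2116*j + 1680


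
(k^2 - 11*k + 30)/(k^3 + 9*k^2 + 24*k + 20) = (k^2 - 11*k + 30)/(k^3 + 9*k^2 + 24*k + 20)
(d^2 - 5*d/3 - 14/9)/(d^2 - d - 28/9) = (3*d + 2)/(3*d + 4)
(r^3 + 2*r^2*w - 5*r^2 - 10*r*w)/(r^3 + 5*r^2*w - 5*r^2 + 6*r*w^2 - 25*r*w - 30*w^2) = r/(r + 3*w)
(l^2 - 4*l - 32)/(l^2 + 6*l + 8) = (l - 8)/(l + 2)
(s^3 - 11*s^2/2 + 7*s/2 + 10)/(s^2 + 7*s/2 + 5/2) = (2*s^2 - 13*s + 20)/(2*s + 5)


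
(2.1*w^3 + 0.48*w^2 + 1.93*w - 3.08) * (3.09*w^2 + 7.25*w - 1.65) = 6.489*w^5 + 16.7082*w^4 + 5.9787*w^3 + 3.6833*w^2 - 25.5145*w + 5.082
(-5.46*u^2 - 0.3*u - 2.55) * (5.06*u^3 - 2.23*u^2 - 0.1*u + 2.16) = -27.6276*u^5 + 10.6578*u^4 - 11.688*u^3 - 6.0771*u^2 - 0.393*u - 5.508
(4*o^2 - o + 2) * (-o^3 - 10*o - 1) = -4*o^5 + o^4 - 42*o^3 + 6*o^2 - 19*o - 2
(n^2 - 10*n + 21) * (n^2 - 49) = n^4 - 10*n^3 - 28*n^2 + 490*n - 1029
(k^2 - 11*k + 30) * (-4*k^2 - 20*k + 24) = -4*k^4 + 24*k^3 + 124*k^2 - 864*k + 720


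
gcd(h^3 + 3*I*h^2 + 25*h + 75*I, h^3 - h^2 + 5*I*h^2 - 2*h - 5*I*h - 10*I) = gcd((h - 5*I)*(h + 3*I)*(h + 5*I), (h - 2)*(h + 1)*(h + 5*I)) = h + 5*I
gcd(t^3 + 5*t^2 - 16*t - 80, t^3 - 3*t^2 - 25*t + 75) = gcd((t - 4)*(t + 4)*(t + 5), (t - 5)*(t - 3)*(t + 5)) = t + 5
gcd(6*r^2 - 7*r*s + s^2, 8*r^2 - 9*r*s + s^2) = r - s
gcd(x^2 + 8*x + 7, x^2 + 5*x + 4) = x + 1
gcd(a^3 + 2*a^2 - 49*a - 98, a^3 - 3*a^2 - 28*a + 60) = 1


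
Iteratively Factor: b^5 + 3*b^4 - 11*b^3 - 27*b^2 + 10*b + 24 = (b + 1)*(b^4 + 2*b^3 - 13*b^2 - 14*b + 24) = (b - 3)*(b + 1)*(b^3 + 5*b^2 + 2*b - 8) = (b - 3)*(b - 1)*(b + 1)*(b^2 + 6*b + 8) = (b - 3)*(b - 1)*(b + 1)*(b + 4)*(b + 2)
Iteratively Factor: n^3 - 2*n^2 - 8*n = (n - 4)*(n^2 + 2*n) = (n - 4)*(n + 2)*(n)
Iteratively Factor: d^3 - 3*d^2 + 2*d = (d - 1)*(d^2 - 2*d) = (d - 2)*(d - 1)*(d)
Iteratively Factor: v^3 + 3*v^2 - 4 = (v + 2)*(v^2 + v - 2) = (v + 2)^2*(v - 1)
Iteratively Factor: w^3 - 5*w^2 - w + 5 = (w - 5)*(w^2 - 1) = (w - 5)*(w - 1)*(w + 1)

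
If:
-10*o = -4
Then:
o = 2/5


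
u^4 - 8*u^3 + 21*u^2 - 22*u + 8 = (u - 4)*(u - 2)*(u - 1)^2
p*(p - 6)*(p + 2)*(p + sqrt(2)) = p^4 - 4*p^3 + sqrt(2)*p^3 - 12*p^2 - 4*sqrt(2)*p^2 - 12*sqrt(2)*p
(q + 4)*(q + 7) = q^2 + 11*q + 28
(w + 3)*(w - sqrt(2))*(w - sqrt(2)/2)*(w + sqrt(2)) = w^4 - sqrt(2)*w^3/2 + 3*w^3 - 3*sqrt(2)*w^2/2 - 2*w^2 - 6*w + sqrt(2)*w + 3*sqrt(2)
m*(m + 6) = m^2 + 6*m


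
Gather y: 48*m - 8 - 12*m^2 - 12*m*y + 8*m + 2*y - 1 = -12*m^2 + 56*m + y*(2 - 12*m) - 9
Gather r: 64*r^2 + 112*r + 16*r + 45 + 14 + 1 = 64*r^2 + 128*r + 60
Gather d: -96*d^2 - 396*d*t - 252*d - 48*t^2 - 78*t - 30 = -96*d^2 + d*(-396*t - 252) - 48*t^2 - 78*t - 30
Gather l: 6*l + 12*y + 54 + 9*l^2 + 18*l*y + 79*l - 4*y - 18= 9*l^2 + l*(18*y + 85) + 8*y + 36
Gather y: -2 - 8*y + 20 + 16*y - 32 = 8*y - 14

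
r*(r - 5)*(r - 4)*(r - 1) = r^4 - 10*r^3 + 29*r^2 - 20*r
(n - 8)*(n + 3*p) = n^2 + 3*n*p - 8*n - 24*p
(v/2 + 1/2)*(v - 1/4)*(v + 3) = v^3/2 + 15*v^2/8 + v - 3/8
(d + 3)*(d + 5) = d^2 + 8*d + 15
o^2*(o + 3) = o^3 + 3*o^2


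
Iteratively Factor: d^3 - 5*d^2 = (d)*(d^2 - 5*d) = d*(d - 5)*(d)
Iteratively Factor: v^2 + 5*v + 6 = (v + 2)*(v + 3)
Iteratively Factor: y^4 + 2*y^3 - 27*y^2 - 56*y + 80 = (y - 1)*(y^3 + 3*y^2 - 24*y - 80) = (y - 1)*(y + 4)*(y^2 - y - 20) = (y - 5)*(y - 1)*(y + 4)*(y + 4)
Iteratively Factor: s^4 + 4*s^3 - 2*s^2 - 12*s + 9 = (s + 3)*(s^3 + s^2 - 5*s + 3) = (s + 3)^2*(s^2 - 2*s + 1) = (s - 1)*(s + 3)^2*(s - 1)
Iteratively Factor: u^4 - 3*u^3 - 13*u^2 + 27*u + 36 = (u + 3)*(u^3 - 6*u^2 + 5*u + 12) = (u - 4)*(u + 3)*(u^2 - 2*u - 3) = (u - 4)*(u - 3)*(u + 3)*(u + 1)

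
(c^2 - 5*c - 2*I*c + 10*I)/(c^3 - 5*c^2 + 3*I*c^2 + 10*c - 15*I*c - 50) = 1/(c + 5*I)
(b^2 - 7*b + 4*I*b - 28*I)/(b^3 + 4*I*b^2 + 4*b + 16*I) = (b - 7)/(b^2 + 4)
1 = 1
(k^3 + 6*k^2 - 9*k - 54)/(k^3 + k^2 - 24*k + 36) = (k + 3)/(k - 2)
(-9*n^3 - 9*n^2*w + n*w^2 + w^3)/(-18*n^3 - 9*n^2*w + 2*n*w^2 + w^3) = (n + w)/(2*n + w)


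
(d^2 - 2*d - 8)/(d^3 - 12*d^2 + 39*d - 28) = (d + 2)/(d^2 - 8*d + 7)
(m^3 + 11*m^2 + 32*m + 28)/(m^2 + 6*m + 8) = (m^2 + 9*m + 14)/(m + 4)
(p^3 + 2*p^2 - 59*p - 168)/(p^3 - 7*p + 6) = (p^2 - p - 56)/(p^2 - 3*p + 2)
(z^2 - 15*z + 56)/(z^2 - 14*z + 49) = (z - 8)/(z - 7)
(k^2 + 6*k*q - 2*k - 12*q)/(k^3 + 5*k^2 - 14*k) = (k + 6*q)/(k*(k + 7))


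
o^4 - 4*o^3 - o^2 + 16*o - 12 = (o - 3)*(o - 2)*(o - 1)*(o + 2)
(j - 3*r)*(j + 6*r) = j^2 + 3*j*r - 18*r^2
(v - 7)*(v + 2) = v^2 - 5*v - 14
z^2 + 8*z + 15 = (z + 3)*(z + 5)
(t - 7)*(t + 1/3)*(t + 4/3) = t^3 - 16*t^2/3 - 101*t/9 - 28/9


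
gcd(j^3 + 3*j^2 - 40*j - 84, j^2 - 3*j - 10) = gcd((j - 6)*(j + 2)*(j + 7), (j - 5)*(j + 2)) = j + 2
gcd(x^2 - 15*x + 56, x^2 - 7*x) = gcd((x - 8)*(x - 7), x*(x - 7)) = x - 7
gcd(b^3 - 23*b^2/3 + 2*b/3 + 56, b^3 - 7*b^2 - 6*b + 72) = b^2 - 10*b + 24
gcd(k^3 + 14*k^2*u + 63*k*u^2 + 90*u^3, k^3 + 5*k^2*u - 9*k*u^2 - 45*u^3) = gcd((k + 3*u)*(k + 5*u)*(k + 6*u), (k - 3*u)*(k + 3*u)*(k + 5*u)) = k^2 + 8*k*u + 15*u^2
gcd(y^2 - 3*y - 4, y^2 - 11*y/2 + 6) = y - 4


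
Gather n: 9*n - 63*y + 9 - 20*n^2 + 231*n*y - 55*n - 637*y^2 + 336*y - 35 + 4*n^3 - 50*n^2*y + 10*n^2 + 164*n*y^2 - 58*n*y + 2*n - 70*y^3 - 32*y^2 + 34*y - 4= 4*n^3 + n^2*(-50*y - 10) + n*(164*y^2 + 173*y - 44) - 70*y^3 - 669*y^2 + 307*y - 30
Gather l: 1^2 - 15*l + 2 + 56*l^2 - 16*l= 56*l^2 - 31*l + 3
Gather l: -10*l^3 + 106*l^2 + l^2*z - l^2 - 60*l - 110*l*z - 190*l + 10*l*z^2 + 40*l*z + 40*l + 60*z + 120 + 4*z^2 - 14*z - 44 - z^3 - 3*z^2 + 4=-10*l^3 + l^2*(z + 105) + l*(10*z^2 - 70*z - 210) - z^3 + z^2 + 46*z + 80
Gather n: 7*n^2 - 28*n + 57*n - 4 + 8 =7*n^2 + 29*n + 4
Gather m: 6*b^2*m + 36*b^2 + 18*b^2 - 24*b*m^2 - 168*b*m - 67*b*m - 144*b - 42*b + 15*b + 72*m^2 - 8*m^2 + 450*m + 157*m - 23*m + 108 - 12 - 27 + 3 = 54*b^2 - 171*b + m^2*(64 - 24*b) + m*(6*b^2 - 235*b + 584) + 72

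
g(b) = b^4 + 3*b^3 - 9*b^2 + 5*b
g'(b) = 4*b^3 + 9*b^2 - 18*b + 5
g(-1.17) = -21.10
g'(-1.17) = 31.97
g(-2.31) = -68.08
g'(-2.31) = 45.30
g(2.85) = 76.57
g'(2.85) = 119.40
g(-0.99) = -15.72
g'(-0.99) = 27.76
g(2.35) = 31.48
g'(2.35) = 64.31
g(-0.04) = -0.21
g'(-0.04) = 5.73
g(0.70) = 0.36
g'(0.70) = -1.82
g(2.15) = 20.33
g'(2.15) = 47.66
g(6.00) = 1650.00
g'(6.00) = 1085.00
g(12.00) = 24684.00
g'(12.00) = 7997.00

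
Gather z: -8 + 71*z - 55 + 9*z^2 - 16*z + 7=9*z^2 + 55*z - 56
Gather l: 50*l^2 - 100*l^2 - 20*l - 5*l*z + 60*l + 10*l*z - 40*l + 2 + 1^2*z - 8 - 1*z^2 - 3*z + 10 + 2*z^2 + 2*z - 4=-50*l^2 + 5*l*z + z^2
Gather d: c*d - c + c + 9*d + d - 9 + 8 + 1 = d*(c + 10)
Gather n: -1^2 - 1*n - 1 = -n - 2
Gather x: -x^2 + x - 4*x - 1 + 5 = -x^2 - 3*x + 4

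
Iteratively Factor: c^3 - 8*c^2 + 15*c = (c)*(c^2 - 8*c + 15) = c*(c - 5)*(c - 3)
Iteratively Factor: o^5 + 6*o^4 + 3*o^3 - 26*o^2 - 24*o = (o - 2)*(o^4 + 8*o^3 + 19*o^2 + 12*o) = (o - 2)*(o + 3)*(o^3 + 5*o^2 + 4*o) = (o - 2)*(o + 3)*(o + 4)*(o^2 + o) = o*(o - 2)*(o + 3)*(o + 4)*(o + 1)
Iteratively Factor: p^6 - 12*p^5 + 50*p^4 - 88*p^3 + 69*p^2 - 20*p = (p - 5)*(p^5 - 7*p^4 + 15*p^3 - 13*p^2 + 4*p) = (p - 5)*(p - 1)*(p^4 - 6*p^3 + 9*p^2 - 4*p) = (p - 5)*(p - 1)^2*(p^3 - 5*p^2 + 4*p) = (p - 5)*(p - 1)^3*(p^2 - 4*p) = p*(p - 5)*(p - 1)^3*(p - 4)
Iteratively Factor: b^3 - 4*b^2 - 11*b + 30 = (b - 5)*(b^2 + b - 6) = (b - 5)*(b - 2)*(b + 3)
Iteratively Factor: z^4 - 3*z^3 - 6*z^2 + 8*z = (z - 4)*(z^3 + z^2 - 2*z) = z*(z - 4)*(z^2 + z - 2) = z*(z - 4)*(z + 2)*(z - 1)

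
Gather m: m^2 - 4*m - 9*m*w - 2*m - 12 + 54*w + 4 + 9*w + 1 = m^2 + m*(-9*w - 6) + 63*w - 7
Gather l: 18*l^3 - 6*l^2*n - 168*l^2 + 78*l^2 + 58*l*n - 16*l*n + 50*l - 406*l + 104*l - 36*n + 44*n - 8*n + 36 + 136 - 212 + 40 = 18*l^3 + l^2*(-6*n - 90) + l*(42*n - 252)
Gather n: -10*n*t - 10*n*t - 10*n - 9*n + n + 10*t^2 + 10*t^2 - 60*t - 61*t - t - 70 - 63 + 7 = n*(-20*t - 18) + 20*t^2 - 122*t - 126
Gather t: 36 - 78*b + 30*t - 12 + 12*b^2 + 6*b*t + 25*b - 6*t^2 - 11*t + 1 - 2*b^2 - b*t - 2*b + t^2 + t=10*b^2 - 55*b - 5*t^2 + t*(5*b + 20) + 25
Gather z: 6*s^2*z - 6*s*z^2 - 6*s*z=-6*s*z^2 + z*(6*s^2 - 6*s)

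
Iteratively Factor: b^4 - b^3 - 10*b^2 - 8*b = (b + 2)*(b^3 - 3*b^2 - 4*b) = (b + 1)*(b + 2)*(b^2 - 4*b) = (b - 4)*(b + 1)*(b + 2)*(b)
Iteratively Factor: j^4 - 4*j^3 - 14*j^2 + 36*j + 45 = (j - 3)*(j^3 - j^2 - 17*j - 15) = (j - 3)*(j + 1)*(j^2 - 2*j - 15) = (j - 3)*(j + 1)*(j + 3)*(j - 5)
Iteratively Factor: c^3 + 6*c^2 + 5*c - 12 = (c - 1)*(c^2 + 7*c + 12) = (c - 1)*(c + 3)*(c + 4)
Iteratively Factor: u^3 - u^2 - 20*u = (u - 5)*(u^2 + 4*u) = u*(u - 5)*(u + 4)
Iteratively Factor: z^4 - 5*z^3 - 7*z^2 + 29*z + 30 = (z - 5)*(z^3 - 7*z - 6) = (z - 5)*(z + 1)*(z^2 - z - 6) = (z - 5)*(z + 1)*(z + 2)*(z - 3)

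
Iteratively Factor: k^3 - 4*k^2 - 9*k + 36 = (k - 3)*(k^2 - k - 12) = (k - 3)*(k + 3)*(k - 4)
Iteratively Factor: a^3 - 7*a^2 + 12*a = (a - 3)*(a^2 - 4*a) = (a - 4)*(a - 3)*(a)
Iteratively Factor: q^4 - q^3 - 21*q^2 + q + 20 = (q + 1)*(q^3 - 2*q^2 - 19*q + 20) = (q + 1)*(q + 4)*(q^2 - 6*q + 5) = (q - 1)*(q + 1)*(q + 4)*(q - 5)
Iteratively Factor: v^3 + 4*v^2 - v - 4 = (v + 1)*(v^2 + 3*v - 4) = (v + 1)*(v + 4)*(v - 1)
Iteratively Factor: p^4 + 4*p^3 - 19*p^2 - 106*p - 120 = (p + 2)*(p^3 + 2*p^2 - 23*p - 60) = (p + 2)*(p + 3)*(p^2 - p - 20) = (p - 5)*(p + 2)*(p + 3)*(p + 4)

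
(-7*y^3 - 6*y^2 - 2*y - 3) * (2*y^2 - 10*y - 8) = -14*y^5 + 58*y^4 + 112*y^3 + 62*y^2 + 46*y + 24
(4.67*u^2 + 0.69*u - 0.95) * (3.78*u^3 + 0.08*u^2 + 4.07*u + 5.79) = 17.6526*u^5 + 2.9818*u^4 + 15.4711*u^3 + 29.7716*u^2 + 0.1286*u - 5.5005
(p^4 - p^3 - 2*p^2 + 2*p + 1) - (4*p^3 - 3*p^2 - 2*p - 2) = p^4 - 5*p^3 + p^2 + 4*p + 3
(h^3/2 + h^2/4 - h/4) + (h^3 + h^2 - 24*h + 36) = 3*h^3/2 + 5*h^2/4 - 97*h/4 + 36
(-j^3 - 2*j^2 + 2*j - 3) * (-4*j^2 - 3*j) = 4*j^5 + 11*j^4 - 2*j^3 + 6*j^2 + 9*j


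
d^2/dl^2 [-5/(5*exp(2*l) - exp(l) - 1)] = 5*(2*(10*exp(l) - 1)^2*exp(l) + (20*exp(l) - 1)*(-5*exp(2*l) + exp(l) + 1))*exp(l)/(-5*exp(2*l) + exp(l) + 1)^3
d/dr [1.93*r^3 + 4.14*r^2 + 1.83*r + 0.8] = 5.79*r^2 + 8.28*r + 1.83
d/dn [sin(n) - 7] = cos(n)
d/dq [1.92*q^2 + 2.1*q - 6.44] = 3.84*q + 2.1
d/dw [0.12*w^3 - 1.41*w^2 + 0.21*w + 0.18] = 0.36*w^2 - 2.82*w + 0.21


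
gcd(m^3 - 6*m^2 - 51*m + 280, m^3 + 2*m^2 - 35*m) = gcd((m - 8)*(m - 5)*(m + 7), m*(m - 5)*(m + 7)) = m^2 + 2*m - 35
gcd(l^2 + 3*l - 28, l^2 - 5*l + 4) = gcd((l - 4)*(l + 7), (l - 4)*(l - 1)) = l - 4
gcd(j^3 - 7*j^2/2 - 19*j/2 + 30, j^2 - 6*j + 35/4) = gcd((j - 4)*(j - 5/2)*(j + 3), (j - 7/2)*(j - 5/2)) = j - 5/2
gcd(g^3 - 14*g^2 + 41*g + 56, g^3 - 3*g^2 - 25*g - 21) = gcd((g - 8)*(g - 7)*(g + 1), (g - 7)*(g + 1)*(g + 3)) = g^2 - 6*g - 7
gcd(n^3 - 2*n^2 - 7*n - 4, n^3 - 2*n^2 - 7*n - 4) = n^3 - 2*n^2 - 7*n - 4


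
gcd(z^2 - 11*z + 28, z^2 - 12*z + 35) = z - 7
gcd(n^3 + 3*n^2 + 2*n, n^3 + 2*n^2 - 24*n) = n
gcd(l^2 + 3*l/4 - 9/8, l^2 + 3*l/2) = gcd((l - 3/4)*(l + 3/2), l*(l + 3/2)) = l + 3/2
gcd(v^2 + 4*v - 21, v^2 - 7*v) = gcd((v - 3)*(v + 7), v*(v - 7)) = 1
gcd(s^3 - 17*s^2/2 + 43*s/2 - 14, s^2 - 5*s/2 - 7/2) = s - 7/2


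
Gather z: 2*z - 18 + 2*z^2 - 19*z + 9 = 2*z^2 - 17*z - 9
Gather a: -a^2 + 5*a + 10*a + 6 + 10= -a^2 + 15*a + 16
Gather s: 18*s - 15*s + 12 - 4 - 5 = 3*s + 3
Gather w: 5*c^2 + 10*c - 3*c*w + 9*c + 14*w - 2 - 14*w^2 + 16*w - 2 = 5*c^2 + 19*c - 14*w^2 + w*(30 - 3*c) - 4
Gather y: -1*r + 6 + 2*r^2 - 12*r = 2*r^2 - 13*r + 6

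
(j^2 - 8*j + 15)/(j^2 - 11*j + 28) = (j^2 - 8*j + 15)/(j^2 - 11*j + 28)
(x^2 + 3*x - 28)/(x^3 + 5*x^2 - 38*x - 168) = (x - 4)/(x^2 - 2*x - 24)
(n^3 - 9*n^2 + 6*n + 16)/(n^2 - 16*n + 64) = (n^2 - n - 2)/(n - 8)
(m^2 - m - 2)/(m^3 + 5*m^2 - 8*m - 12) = 1/(m + 6)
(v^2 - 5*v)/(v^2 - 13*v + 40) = v/(v - 8)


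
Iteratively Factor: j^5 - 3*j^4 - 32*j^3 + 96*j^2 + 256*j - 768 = (j + 4)*(j^4 - 7*j^3 - 4*j^2 + 112*j - 192) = (j + 4)^2*(j^3 - 11*j^2 + 40*j - 48) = (j - 4)*(j + 4)^2*(j^2 - 7*j + 12) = (j - 4)^2*(j + 4)^2*(j - 3)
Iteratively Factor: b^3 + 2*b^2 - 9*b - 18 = (b + 3)*(b^2 - b - 6) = (b - 3)*(b + 3)*(b + 2)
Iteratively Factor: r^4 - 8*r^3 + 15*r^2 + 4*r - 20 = (r - 2)*(r^3 - 6*r^2 + 3*r + 10) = (r - 2)^2*(r^2 - 4*r - 5) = (r - 2)^2*(r + 1)*(r - 5)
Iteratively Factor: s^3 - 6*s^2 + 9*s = (s - 3)*(s^2 - 3*s) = s*(s - 3)*(s - 3)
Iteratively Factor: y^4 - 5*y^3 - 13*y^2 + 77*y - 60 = (y - 5)*(y^3 - 13*y + 12) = (y - 5)*(y - 3)*(y^2 + 3*y - 4) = (y - 5)*(y - 3)*(y + 4)*(y - 1)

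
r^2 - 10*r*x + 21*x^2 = (r - 7*x)*(r - 3*x)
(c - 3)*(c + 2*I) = c^2 - 3*c + 2*I*c - 6*I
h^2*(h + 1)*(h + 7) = h^4 + 8*h^3 + 7*h^2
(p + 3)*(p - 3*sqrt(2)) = p^2 - 3*sqrt(2)*p + 3*p - 9*sqrt(2)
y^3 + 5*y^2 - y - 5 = (y - 1)*(y + 1)*(y + 5)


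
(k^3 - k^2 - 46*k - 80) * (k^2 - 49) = k^5 - k^4 - 95*k^3 - 31*k^2 + 2254*k + 3920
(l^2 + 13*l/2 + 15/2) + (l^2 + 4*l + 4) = 2*l^2 + 21*l/2 + 23/2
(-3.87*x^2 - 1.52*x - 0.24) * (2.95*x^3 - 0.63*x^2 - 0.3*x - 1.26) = -11.4165*x^5 - 2.0459*x^4 + 1.4106*x^3 + 5.4834*x^2 + 1.9872*x + 0.3024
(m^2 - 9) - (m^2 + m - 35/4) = -m - 1/4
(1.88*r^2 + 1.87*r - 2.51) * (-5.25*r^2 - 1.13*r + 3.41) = -9.87*r^4 - 11.9419*r^3 + 17.4752*r^2 + 9.213*r - 8.5591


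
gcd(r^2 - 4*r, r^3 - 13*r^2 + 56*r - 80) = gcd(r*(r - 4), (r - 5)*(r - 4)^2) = r - 4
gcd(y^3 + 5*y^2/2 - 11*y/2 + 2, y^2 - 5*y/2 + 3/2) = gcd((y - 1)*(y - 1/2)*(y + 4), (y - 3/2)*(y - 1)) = y - 1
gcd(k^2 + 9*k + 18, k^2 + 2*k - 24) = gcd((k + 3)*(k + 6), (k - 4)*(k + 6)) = k + 6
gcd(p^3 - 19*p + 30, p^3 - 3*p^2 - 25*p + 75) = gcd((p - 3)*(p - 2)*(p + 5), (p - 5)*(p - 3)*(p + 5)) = p^2 + 2*p - 15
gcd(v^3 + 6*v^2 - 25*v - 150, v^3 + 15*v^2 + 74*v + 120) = v^2 + 11*v + 30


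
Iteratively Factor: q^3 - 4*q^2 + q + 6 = (q - 3)*(q^2 - q - 2) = (q - 3)*(q - 2)*(q + 1)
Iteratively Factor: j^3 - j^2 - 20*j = (j - 5)*(j^2 + 4*j) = (j - 5)*(j + 4)*(j)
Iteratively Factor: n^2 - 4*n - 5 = (n + 1)*(n - 5)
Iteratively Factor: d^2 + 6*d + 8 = (d + 4)*(d + 2)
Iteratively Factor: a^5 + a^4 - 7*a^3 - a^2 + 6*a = (a + 3)*(a^4 - 2*a^3 - a^2 + 2*a) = a*(a + 3)*(a^3 - 2*a^2 - a + 2) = a*(a - 1)*(a + 3)*(a^2 - a - 2) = a*(a - 1)*(a + 1)*(a + 3)*(a - 2)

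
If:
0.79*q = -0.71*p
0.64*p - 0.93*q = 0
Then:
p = 0.00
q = 0.00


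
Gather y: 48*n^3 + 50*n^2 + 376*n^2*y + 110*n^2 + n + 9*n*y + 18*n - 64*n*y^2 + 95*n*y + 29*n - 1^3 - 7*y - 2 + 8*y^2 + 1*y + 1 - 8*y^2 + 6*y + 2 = 48*n^3 + 160*n^2 - 64*n*y^2 + 48*n + y*(376*n^2 + 104*n)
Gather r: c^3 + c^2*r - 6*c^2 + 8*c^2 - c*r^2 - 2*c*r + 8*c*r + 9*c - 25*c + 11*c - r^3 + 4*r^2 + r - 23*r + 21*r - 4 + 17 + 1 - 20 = c^3 + 2*c^2 - 5*c - r^3 + r^2*(4 - c) + r*(c^2 + 6*c - 1) - 6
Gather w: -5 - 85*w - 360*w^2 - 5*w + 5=-360*w^2 - 90*w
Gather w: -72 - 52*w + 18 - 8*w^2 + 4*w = -8*w^2 - 48*w - 54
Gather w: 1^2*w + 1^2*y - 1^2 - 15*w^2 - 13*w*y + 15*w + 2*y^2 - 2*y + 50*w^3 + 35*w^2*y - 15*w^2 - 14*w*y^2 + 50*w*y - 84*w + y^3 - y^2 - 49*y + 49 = 50*w^3 + w^2*(35*y - 30) + w*(-14*y^2 + 37*y - 68) + y^3 + y^2 - 50*y + 48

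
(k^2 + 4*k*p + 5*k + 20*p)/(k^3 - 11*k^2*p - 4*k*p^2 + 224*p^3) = (k + 5)/(k^2 - 15*k*p + 56*p^2)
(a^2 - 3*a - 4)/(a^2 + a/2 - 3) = 2*(a^2 - 3*a - 4)/(2*a^2 + a - 6)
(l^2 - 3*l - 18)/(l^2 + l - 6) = (l - 6)/(l - 2)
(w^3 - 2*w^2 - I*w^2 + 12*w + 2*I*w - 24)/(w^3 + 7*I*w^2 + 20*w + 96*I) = (w - 2)/(w + 8*I)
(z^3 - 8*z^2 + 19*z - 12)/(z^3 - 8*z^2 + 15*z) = (z^2 - 5*z + 4)/(z*(z - 5))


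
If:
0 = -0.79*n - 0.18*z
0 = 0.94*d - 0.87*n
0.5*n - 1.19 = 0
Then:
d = 2.20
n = 2.38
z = -10.45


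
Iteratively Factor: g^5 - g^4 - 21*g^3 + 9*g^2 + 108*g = (g)*(g^4 - g^3 - 21*g^2 + 9*g + 108) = g*(g - 4)*(g^3 + 3*g^2 - 9*g - 27) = g*(g - 4)*(g + 3)*(g^2 - 9) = g*(g - 4)*(g + 3)^2*(g - 3)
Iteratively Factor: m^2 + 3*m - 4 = (m + 4)*(m - 1)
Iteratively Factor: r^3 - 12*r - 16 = (r + 2)*(r^2 - 2*r - 8) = (r - 4)*(r + 2)*(r + 2)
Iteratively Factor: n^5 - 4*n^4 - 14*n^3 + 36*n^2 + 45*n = (n + 1)*(n^4 - 5*n^3 - 9*n^2 + 45*n) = (n + 1)*(n + 3)*(n^3 - 8*n^2 + 15*n) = (n - 3)*(n + 1)*(n + 3)*(n^2 - 5*n) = n*(n - 3)*(n + 1)*(n + 3)*(n - 5)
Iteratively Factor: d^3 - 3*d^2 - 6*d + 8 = (d - 1)*(d^2 - 2*d - 8) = (d - 4)*(d - 1)*(d + 2)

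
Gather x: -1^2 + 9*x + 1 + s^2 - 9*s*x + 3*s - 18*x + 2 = s^2 + 3*s + x*(-9*s - 9) + 2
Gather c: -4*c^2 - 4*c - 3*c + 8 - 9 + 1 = -4*c^2 - 7*c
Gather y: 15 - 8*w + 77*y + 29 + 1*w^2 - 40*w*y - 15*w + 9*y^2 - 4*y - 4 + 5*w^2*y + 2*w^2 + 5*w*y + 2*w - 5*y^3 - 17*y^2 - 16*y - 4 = 3*w^2 - 21*w - 5*y^3 - 8*y^2 + y*(5*w^2 - 35*w + 57) + 36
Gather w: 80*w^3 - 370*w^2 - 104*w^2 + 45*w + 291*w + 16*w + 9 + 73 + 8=80*w^3 - 474*w^2 + 352*w + 90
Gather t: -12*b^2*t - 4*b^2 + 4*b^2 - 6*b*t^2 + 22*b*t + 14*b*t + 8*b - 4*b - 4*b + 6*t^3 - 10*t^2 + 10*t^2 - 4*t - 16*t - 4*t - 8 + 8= -6*b*t^2 + 6*t^3 + t*(-12*b^2 + 36*b - 24)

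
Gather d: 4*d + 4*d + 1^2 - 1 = 8*d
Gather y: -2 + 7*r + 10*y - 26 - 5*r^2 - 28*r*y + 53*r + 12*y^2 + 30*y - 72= -5*r^2 + 60*r + 12*y^2 + y*(40 - 28*r) - 100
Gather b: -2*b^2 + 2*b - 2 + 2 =-2*b^2 + 2*b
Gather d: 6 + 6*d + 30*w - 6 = 6*d + 30*w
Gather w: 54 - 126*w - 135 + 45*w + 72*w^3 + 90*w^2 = 72*w^3 + 90*w^2 - 81*w - 81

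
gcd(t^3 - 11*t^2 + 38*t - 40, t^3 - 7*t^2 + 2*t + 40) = t^2 - 9*t + 20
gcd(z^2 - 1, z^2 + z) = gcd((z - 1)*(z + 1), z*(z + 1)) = z + 1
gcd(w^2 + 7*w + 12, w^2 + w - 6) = w + 3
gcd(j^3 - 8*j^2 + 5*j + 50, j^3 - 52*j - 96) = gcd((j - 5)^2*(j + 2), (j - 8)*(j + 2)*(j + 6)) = j + 2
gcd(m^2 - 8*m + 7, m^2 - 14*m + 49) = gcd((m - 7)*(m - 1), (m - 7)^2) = m - 7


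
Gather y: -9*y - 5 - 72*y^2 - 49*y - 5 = -72*y^2 - 58*y - 10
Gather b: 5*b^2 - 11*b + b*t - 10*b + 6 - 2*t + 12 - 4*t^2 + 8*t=5*b^2 + b*(t - 21) - 4*t^2 + 6*t + 18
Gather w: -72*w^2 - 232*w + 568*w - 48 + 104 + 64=-72*w^2 + 336*w + 120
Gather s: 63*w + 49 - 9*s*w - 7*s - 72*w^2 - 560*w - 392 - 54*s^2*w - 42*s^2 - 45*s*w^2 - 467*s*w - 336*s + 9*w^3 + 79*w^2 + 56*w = s^2*(-54*w - 42) + s*(-45*w^2 - 476*w - 343) + 9*w^3 + 7*w^2 - 441*w - 343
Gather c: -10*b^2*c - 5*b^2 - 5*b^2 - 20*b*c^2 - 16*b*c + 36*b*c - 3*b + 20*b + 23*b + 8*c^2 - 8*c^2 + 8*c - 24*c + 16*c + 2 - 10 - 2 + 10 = -10*b^2 - 20*b*c^2 + 40*b + c*(-10*b^2 + 20*b)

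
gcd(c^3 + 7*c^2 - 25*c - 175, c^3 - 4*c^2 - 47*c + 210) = c^2 + 2*c - 35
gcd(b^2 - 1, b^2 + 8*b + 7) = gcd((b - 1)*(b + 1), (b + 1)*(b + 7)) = b + 1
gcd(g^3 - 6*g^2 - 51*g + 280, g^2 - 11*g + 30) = g - 5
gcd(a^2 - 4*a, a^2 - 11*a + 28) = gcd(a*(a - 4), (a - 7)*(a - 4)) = a - 4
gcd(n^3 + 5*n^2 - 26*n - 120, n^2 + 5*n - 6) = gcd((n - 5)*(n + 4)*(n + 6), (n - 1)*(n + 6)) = n + 6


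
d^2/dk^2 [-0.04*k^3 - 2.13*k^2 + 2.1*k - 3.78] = -0.24*k - 4.26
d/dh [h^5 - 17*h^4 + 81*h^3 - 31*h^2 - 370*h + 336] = 5*h^4 - 68*h^3 + 243*h^2 - 62*h - 370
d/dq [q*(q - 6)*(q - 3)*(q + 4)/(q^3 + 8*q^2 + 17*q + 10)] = (q^6 + 16*q^5 + 29*q^4 - 274*q^3 - 1032*q^2 - 360*q + 720)/(q^6 + 16*q^5 + 98*q^4 + 292*q^3 + 449*q^2 + 340*q + 100)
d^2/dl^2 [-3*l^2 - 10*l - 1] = -6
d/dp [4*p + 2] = 4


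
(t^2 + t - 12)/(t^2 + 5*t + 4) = (t - 3)/(t + 1)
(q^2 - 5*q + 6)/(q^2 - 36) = (q^2 - 5*q + 6)/(q^2 - 36)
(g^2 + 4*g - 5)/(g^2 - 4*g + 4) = (g^2 + 4*g - 5)/(g^2 - 4*g + 4)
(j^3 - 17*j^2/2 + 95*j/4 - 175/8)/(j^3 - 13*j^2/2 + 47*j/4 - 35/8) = (2*j - 5)/(2*j - 1)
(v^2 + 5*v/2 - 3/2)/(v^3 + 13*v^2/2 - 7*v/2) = (v + 3)/(v*(v + 7))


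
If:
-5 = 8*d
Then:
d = -5/8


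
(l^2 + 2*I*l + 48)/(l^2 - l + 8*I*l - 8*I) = (l - 6*I)/(l - 1)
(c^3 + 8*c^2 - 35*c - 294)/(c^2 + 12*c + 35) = (c^2 + c - 42)/(c + 5)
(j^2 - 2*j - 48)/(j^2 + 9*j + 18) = (j - 8)/(j + 3)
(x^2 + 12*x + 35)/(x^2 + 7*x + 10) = (x + 7)/(x + 2)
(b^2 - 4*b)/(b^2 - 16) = b/(b + 4)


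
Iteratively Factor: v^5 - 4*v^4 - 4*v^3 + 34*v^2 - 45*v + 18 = (v - 1)*(v^4 - 3*v^3 - 7*v^2 + 27*v - 18) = (v - 2)*(v - 1)*(v^3 - v^2 - 9*v + 9) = (v - 2)*(v - 1)*(v + 3)*(v^2 - 4*v + 3) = (v - 2)*(v - 1)^2*(v + 3)*(v - 3)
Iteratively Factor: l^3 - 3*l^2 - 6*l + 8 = (l - 1)*(l^2 - 2*l - 8) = (l - 4)*(l - 1)*(l + 2)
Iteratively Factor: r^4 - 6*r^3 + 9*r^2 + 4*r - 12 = (r - 2)*(r^3 - 4*r^2 + r + 6) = (r - 2)*(r + 1)*(r^2 - 5*r + 6) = (r - 3)*(r - 2)*(r + 1)*(r - 2)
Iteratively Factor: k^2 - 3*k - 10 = (k + 2)*(k - 5)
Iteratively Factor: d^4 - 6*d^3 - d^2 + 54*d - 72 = (d - 3)*(d^3 - 3*d^2 - 10*d + 24) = (d - 3)*(d + 3)*(d^2 - 6*d + 8) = (d - 3)*(d - 2)*(d + 3)*(d - 4)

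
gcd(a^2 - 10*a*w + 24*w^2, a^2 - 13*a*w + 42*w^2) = -a + 6*w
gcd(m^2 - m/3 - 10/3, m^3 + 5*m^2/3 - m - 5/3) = m + 5/3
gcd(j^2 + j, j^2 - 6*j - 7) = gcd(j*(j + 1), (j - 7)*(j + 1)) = j + 1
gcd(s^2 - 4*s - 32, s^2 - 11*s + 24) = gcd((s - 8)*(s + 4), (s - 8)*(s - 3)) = s - 8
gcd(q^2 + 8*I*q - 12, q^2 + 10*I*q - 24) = q + 6*I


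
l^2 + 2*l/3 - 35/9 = (l - 5/3)*(l + 7/3)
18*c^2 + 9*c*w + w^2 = (3*c + w)*(6*c + w)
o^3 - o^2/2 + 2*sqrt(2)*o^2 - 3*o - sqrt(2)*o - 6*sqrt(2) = (o - 2)*(o + 3/2)*(o + 2*sqrt(2))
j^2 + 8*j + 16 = (j + 4)^2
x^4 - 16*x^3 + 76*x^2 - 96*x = x*(x - 8)*(x - 6)*(x - 2)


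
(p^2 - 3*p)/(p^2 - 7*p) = (p - 3)/(p - 7)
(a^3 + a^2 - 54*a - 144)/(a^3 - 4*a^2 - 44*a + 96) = (a + 3)/(a - 2)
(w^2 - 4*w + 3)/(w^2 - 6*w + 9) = (w - 1)/(w - 3)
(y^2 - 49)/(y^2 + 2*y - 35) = (y - 7)/(y - 5)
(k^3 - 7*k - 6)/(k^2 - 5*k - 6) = (k^2 - k - 6)/(k - 6)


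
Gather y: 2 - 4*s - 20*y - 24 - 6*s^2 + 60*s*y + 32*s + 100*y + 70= -6*s^2 + 28*s + y*(60*s + 80) + 48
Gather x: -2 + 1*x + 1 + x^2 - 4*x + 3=x^2 - 3*x + 2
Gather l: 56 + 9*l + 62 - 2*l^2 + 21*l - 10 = -2*l^2 + 30*l + 108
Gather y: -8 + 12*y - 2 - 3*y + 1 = 9*y - 9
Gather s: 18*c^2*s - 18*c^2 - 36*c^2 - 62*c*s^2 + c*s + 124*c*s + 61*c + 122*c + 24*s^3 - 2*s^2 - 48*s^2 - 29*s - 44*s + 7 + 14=-54*c^2 + 183*c + 24*s^3 + s^2*(-62*c - 50) + s*(18*c^2 + 125*c - 73) + 21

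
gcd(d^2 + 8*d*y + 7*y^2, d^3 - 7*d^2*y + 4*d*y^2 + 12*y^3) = d + y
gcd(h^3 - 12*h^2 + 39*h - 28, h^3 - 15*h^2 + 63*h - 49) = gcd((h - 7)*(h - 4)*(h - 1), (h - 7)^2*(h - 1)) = h^2 - 8*h + 7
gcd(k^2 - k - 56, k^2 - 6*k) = 1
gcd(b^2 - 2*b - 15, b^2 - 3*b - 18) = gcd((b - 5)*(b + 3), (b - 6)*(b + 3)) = b + 3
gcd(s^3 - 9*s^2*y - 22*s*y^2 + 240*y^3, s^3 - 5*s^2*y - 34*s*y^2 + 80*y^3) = -s^2 + 3*s*y + 40*y^2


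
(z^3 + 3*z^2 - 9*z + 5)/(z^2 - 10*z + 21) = (z^3 + 3*z^2 - 9*z + 5)/(z^2 - 10*z + 21)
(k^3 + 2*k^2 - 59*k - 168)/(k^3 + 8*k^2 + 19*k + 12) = (k^2 - k - 56)/(k^2 + 5*k + 4)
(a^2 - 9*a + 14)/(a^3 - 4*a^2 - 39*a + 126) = (a - 2)/(a^2 + 3*a - 18)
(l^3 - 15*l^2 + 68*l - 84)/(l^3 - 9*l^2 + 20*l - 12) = (l - 7)/(l - 1)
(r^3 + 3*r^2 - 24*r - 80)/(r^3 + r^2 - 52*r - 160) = (r^2 - r - 20)/(r^2 - 3*r - 40)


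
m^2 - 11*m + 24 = (m - 8)*(m - 3)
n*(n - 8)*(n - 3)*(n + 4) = n^4 - 7*n^3 - 20*n^2 + 96*n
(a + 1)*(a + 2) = a^2 + 3*a + 2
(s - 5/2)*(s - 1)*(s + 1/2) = s^3 - 3*s^2 + 3*s/4 + 5/4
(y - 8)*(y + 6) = y^2 - 2*y - 48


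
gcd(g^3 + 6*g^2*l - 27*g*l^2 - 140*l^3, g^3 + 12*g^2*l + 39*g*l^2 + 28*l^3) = g^2 + 11*g*l + 28*l^2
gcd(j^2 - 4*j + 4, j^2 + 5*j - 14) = j - 2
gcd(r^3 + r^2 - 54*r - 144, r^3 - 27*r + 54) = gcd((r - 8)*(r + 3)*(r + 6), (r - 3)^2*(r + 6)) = r + 6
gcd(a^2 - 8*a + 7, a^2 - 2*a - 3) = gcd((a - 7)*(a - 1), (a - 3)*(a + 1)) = 1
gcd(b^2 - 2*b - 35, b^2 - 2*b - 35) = b^2 - 2*b - 35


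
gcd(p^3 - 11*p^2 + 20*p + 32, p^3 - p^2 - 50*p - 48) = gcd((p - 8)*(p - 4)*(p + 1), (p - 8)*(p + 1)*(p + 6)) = p^2 - 7*p - 8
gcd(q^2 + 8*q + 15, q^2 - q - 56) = 1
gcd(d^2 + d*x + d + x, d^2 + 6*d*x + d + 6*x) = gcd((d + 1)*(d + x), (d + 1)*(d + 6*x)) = d + 1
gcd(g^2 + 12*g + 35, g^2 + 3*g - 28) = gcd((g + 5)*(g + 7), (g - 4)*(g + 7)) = g + 7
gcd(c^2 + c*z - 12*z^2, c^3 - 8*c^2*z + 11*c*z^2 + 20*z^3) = 1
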